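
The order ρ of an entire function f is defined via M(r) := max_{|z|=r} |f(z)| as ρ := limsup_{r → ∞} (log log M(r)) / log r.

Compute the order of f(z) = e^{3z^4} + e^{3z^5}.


Each summand is entire of order 4 and 5 respectively (as in the single-exponential case). The order of a sum is at most the max of the orders, so ρ ≤ 5. For the lower bound: on |z|=r choose arg z so that 3z^5 is real positive; then |e^{3z^5}| = e^{3r^5} while |e^{3z^4}| ≤ e^{3r^4} = o(e^{3r^5}). So |f| ≥ e^{3r^5}(1 − o(1)) and ρ ≥ 5. Hence ρ = max(4, 5) = 5.
Therefore ρ = 5.

Order ρ = 5.


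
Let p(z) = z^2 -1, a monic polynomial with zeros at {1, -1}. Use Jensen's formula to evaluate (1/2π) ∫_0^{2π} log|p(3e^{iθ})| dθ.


Zeros: -1, 1; r = 3.
Inside |z| < r: -1, 1. Outside (|z| ≥ r): ∅.
p(0) = -1, so log|p(0)| = log(1) = 0.0000.
Apply Jensen: I(r) = log|p(0)| + Σ_k log(r/|z_k|), summed over zeros inside |z| < r.
  log(r/|z_k|) for z_k = 1: log(3/1) = 1.0986
  log(r/|z_k|) for z_k = -1: log(3/1) = 1.0986
Sum over inside zeros: 2.1972.
I(r) = log|p(0)| + (inside sum) = 0.0000 + 2.1972 = 2.1972.
Closed form (all zeros inside, monic): I(r) = n·log(r) = 2·log(3) = 2.1972. ✓

I(r) ≈ 2.1972.


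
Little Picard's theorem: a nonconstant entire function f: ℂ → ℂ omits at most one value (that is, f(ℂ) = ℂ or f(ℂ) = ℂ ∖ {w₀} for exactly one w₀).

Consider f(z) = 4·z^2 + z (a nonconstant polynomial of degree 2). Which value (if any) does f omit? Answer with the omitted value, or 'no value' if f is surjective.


Little Picard bounds the complement of f(ℂ) to at most one point.
For every w ∈ ℂ, the equation p(z) − w = 0 is a nonconstant polynomial in z and hence has at least one root by the fundamental theorem of algebra. So p is surjective onto ℂ, omitting no value.

Omitted value: no value.


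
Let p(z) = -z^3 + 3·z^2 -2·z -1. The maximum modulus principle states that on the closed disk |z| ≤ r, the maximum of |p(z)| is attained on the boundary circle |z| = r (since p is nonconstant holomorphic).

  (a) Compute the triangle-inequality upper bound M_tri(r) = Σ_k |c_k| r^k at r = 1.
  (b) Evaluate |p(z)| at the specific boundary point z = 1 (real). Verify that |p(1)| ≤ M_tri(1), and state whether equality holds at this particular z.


Coefficients: c_0 = -1, c_1 = -2, c_2 = 3, c_3 = -1. Radius r = 1.
Part (a). Triangle bound: M_tri(r) = Σ_k |c_k| r^k
  = |-1|·1^0 + |-2|·1^1 + |3|·1^2 + |-1|·1^3
  = 1 + 2 + 3 + 1 = 7.
This bounds M(r) := max_{|z|=r} |p(z)| from above; equality holds iff all terms c_k z^k can be made to align in phase at a single z on |z|=r.
Part (b). At z = 1 (real, on the circle |z| = r):
  p(1) = (-1)·1^0 + (-2)·1^1 + (3)·1^2 + (-1)·1^3 = -1.
  |p(1)| = 1.
Check: |p(1)| = 1 ≤ 7 = M_tri(1). ✓ Equality does not hold at z = 1 (the coefficients have mixed signs, so the terms do not all align in phase there).

M_tri(1) = 7; |p(1)| = 1; equality at z=1: no.


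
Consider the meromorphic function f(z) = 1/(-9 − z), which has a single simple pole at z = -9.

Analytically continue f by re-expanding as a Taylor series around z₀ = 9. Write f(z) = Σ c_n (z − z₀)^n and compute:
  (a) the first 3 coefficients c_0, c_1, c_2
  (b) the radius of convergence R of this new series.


Let w = z − z₀, so z = z₀ + w.
Then -9 − z = -9 − (z₀ + w) = (-9 − z₀) − w = -18 − w.
f(z) = 1/(-18 − w) = (1/(-18)) · 1/(1 − w/(-18)) = Σ_{n≥0} w^n / (-18)^(n+1).
So c_n = 1/(-18)^(n+1):
  c_0 = 1/(-18)^1 = -1/18.
  c_1 = 1/(-18)^2 = 1/324.
  c_2 = 1/(-18)^3 = -1/5832.
The series is valid for |w/d| < 1, i.e. |z − z₀| < |d|.
Radius of convergence: R = |-9 − z₀| = |-18| = 18 (distance from z₀ to the singularity z = -9).

c_0 = -1/18, c_1 = 1/324, c_2 = -1/5832; R = 18.


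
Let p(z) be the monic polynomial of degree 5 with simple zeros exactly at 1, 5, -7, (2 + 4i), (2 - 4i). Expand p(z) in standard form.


The polynomial is p(z) = ∏_{α ∈ S} (z − α), where S = {1, 5, -7, (2 + 4i), (2 - 4i)}.
Expanding the product yields: p(z) = z^5 -3·z^4 -21·z^3 + 203·z^2 -880·z + 700.
Note conjugate pairs combine to real quadratics: (z − (2+4i))(z − (2−4i)) = z² − 4z + 20.
The resulting polynomial has degree 5 and real coefficients as required.

p(z) = z^5 -3·z^4 -21·z^3 + 203·z^2 -880·z + 700.


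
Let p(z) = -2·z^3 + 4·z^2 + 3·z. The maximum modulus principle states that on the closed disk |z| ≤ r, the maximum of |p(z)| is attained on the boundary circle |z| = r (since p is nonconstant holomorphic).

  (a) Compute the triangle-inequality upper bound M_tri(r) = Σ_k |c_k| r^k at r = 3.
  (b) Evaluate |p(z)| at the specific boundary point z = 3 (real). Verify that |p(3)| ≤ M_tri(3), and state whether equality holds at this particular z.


Coefficients: c_0 = 0, c_1 = 3, c_2 = 4, c_3 = -2. Radius r = 3.
Part (a). Triangle bound: M_tri(r) = Σ_k |c_k| r^k
  = |0|·3^0 + |3|·3^1 + |4|·3^2 + |-2|·3^3
  = 0 + 9 + 36 + 54 = 99.
This bounds M(r) := max_{|z|=r} |p(z)| from above; equality holds iff all terms c_k z^k can be made to align in phase at a single z on |z|=r.
Part (b). At z = 3 (real, on the circle |z| = r):
  p(3) = (0)·3^0 + (3)·3^1 + (4)·3^2 + (-2)·3^3 = -9.
  |p(3)| = 9.
Check: |p(3)| = 9 ≤ 99 = M_tri(3). ✓ Equality does not hold at z = 3 (the coefficients have mixed signs, so the terms do not all align in phase there).

M_tri(3) = 99; |p(3)| = 9; equality at z=3: no.


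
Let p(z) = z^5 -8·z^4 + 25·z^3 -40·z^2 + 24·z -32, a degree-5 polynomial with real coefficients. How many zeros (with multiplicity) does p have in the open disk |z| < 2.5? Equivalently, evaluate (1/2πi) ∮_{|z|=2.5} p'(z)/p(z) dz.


The zeros of p are: (0 + 1i), (0 - 1i), (2 + 2i), (2 - 2i), 4.
Their magnitudes are: 1, 1, 2.828, 2.828, 4.
Zeros with |z| < R = 2.5: (0 + 1i), (0 - 1i).
Count = 2.
By the argument principle, (1/2πi) ∮_{|z|=R} p'(z)/p(z) dz equals exactly this count.

Number of zeros inside |z| < 2.5: 2.


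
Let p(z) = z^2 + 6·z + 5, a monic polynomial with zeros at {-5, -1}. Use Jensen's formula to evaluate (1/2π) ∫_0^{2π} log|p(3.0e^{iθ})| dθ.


Zeros: -5, -1; r = 3.0.
Inside |z| < r: -1. Outside (|z| ≥ r): -5.
p(0) = 5, so log|p(0)| = log(5) = 1.6094.
Apply Jensen: I(r) = log|p(0)| + Σ_k log(r/|z_k|), summed over zeros inside |z| < r.
  log(r/|z_k|) for z_k = -1: log(3.0/1) = 1.0986
  Outside zeros (-5) contribute nothing to the Jensen sum.
Sum over inside zeros: 1.0986.
I(r) = log|p(0)| + (inside sum) = 1.6094 + 1.0986 = 2.7081.
Note: since some zeros are outside |z| ≤ r, the simplified n·log(r) form does NOT apply — only the inside zeros contribute.

I(r) ≈ 2.7081.


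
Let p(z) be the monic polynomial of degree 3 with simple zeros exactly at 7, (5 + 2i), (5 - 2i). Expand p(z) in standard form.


The polynomial is p(z) = ∏_{α ∈ S} (z − α), where S = {7, (5 + 2i), (5 - 2i)}.
Expanding the product yields: p(z) = z^3 -17·z^2 + 99·z -203.
Note conjugate pairs combine to real quadratics: (z − (5+2i))(z − (5−2i)) = z² − 10z + 29.
The resulting polynomial has degree 3 and real coefficients as required.

p(z) = z^3 -17·z^2 + 99·z -203.


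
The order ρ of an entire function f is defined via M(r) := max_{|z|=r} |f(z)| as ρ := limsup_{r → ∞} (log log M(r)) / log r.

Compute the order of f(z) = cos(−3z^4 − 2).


Write cos(w) = (e^{iw} ± e^{−iw})/(2 or 2i), so |cos(w)| ≤ e^{|w|}. With w = −3z^4 − 2, |w| ≤ 3r^4 + 2 on |z|=r, giving M(r) ≤ e^{3r^4 + 2} and ρ ≤ 4. For the lower bound, choose z on |z|=r with -3z^4 purely imaginary of modulus 3r^4; then |cos(−3z^4 − 2)| grows like e^{3r^4}/2, so ρ ≥ 4. Hence ρ = 4.
Therefore ρ = 4.

Order ρ = 4.


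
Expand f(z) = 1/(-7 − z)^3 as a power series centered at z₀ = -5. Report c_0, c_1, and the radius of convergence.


Let w = z − z₀, so z = z₀ + w.
Then -7 − z = -7 − (z₀ + w) = (-7 − z₀) − w = -2 − w.
f(z) = 1/(-2 − w)^3 = (1/(-2)^3) · (1 − w/(-2))^{−3}.
By the binomial series (1−u)^{−3} = Σ_{n≥0} C(n+2, 2) u^n for |u|<1, with u = w/(-2):
  c_n = C(n+2, 2) / (-2)^(n+3).
  c_0 = 1/(-2)^3 = -1/8.
  c_1 = 3/(-2)^4 = 3/16.
The series is valid for |w/d| < 1, i.e. |z − z₀| < |d|.
Radius of convergence: R = |-7 − z₀| = |-2| = 2 (distance from z₀ to the singularity z = -7).

c_0 = -1/8, c_1 = 3/16; R = 2.


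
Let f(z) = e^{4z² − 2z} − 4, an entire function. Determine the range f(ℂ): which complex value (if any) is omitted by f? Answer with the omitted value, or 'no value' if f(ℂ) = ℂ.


Little Picard bounds the complement of f(ℂ) to at most one point.
The exponent g(z) = 4z² − 2z is a nonconstant polynomial, hence surjective onto ℂ. So e^{g(z)} takes every value in {e^w : w ∈ ℂ} = ℂ ∖ {0}. Adding -4 shifts the range to ℂ ∖ {-4}. f omits exactly -4.

Omitted value: -4.


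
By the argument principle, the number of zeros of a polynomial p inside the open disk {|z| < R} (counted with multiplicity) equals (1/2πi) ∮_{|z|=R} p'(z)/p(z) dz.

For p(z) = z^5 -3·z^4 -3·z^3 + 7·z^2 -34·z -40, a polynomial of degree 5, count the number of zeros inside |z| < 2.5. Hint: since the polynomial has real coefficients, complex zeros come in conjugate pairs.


The zeros of p are: -1, (1 + 2i), (1 - 2i), 4, -2.
Their magnitudes are: 1, 2.236, 2.236, 4, 2.
Zeros with |z| < R = 2.5: -1, (1 + 2i), (1 - 2i), -2.
Count = 4.
By the argument principle, (1/2πi) ∮_{|z|=R} p'(z)/p(z) dz equals exactly this count.

Number of zeros inside |z| < 2.5: 4.


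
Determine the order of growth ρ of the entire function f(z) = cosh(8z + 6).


cosh(w) is a linear combination of e^{iw} and e^{−iw} (or e^w, e^{−w} in the hyperbolic case), so |cosh(w)| ≤ e^{|w|}. With w = 8z + 6, |w| ≤ 8|z| + 6 = 8r + 6 on |z| = r, giving M(r) ≤ e^{8r + 6}, so ρ ≤ 1. On a suitable ray (z = it for sin/cos; z = t for sinh/cosh, t real → ∞), |cosh(8z + 6)| grows like e^{8|t|}/2, so ρ ≥ 1. Hence ρ = 1.
Therefore ρ = 1.

Order ρ = 1.


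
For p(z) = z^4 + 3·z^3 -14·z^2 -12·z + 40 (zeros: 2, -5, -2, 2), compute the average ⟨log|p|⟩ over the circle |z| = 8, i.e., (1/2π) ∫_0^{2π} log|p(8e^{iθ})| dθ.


Zeros: -5, -2, 2, 2; r = 8.
Inside |z| < r: -5, -2, 2, 2. Outside (|z| ≥ r): ∅.
p(0) = 40, so log|p(0)| = log(40) = 3.6889.
Apply Jensen: I(r) = log|p(0)| + Σ_k log(r/|z_k|), summed over zeros inside |z| < r.
  log(r/|z_k|) for z_k = 2: log(8/2) = 1.3863
  log(r/|z_k|) for z_k = -5: log(8/5) = 0.4700
  log(r/|z_k|) for z_k = -2: log(8/2) = 1.3863
  log(r/|z_k|) for z_k = 2: log(8/2) = 1.3863
Sum over inside zeros: 4.6289.
I(r) = log|p(0)| + (inside sum) = 3.6889 + 4.6289 = 8.3178.
Closed form (all zeros inside, monic): I(r) = n·log(r) = 4·log(8) = 8.3178. ✓

I(r) ≈ 8.3178.


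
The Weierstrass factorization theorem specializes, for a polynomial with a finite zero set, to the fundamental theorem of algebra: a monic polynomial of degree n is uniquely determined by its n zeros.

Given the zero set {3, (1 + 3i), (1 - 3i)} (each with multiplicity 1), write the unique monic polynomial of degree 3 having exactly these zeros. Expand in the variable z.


The polynomial is p(z) = ∏_{α ∈ S} (z − α), where S = {3, (1 + 3i), (1 - 3i)}.
Expanding the product yields: p(z) = z^3 -5·z^2 + 16·z -30.
Note conjugate pairs combine to real quadratics: (z − (1+3i))(z − (1−3i)) = z² − 2z + 10.
The resulting polynomial has degree 3 and real coefficients as required.

p(z) = z^3 -5·z^2 + 16·z -30.


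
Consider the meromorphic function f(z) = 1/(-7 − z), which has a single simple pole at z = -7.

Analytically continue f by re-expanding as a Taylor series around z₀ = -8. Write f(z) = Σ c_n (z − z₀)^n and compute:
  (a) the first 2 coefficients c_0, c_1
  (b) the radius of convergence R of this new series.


Let w = z − z₀, so z = z₀ + w.
Then -7 − z = -7 − (z₀ + w) = (-7 − z₀) − w = 1 − w.
f(z) = 1/(1 − w) = (1/(1)) · 1/(1 − w/(1)) = Σ_{n≥0} w^n / (1)^(n+1).
So c_n = 1/(1)^(n+1):
  c_0 = 1/(1)^1 = 1.
  c_1 = 1/(1)^2 = 1.
The series is valid for |w/d| < 1, i.e. |z − z₀| < |d|.
Radius of convergence: R = |-7 − z₀| = |1| = 1 (distance from z₀ to the singularity z = -7).

c_0 = 1, c_1 = 1; R = 1.


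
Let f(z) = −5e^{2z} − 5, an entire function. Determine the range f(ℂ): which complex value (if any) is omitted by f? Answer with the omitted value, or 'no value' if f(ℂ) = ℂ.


Little Picard bounds the complement of f(ℂ) to at most one point.
e^{2z} is never zero on ℂ, so -5·e^{2z} takes every value in ℂ ∖ {0}. Adding -5 shifts the range to ℂ ∖ {-5}. Thus f omits exactly the value -5.

Omitted value: -5.


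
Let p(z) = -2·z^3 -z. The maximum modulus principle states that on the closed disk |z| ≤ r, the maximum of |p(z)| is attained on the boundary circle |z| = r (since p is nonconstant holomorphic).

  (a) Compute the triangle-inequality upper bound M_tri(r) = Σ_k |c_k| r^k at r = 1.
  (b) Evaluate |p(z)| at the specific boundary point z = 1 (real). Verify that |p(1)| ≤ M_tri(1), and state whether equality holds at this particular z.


Coefficients: c_0 = 0, c_1 = -1, c_2 = 0, c_3 = -2. Radius r = 1.
Part (a). Triangle bound: M_tri(r) = Σ_k |c_k| r^k
  = |0|·1^0 + |-1|·1^1 + |0|·1^2 + |-2|·1^3
  = 0 + 1 + 0 + 2 = 3.
This bounds M(r) := max_{|z|=r} |p(z)| from above; equality holds iff all terms c_k z^k can be made to align in phase at a single z on |z|=r.
Part (b). At z = 1 (real, on the circle |z| = r):
  p(1) = (0)·1^0 + (-1)·1^1 + (0)·1^2 + (-2)·1^3 = -3.
  |p(1)| = 3.
Since all nonzero coefficients share the same sign, |p(1)| = 3 = M_tri(1); the triangle bound is attained at z = 1, so in fact M(r) = 3.

M_tri(1) = 3; |p(1)| = 3; equality at z=1: yes.


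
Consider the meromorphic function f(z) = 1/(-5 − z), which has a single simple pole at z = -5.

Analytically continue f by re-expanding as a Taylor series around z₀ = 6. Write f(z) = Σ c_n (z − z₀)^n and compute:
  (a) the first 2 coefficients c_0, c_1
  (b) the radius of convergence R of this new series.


Let w = z − z₀, so z = z₀ + w.
Then -5 − z = -5 − (z₀ + w) = (-5 − z₀) − w = -11 − w.
f(z) = 1/(-11 − w) = (1/(-11)) · 1/(1 − w/(-11)) = Σ_{n≥0} w^n / (-11)^(n+1).
So c_n = 1/(-11)^(n+1):
  c_0 = 1/(-11)^1 = -1/11.
  c_1 = 1/(-11)^2 = 1/121.
The series is valid for |w/d| < 1, i.e. |z − z₀| < |d|.
Radius of convergence: R = |-5 − z₀| = |-11| = 11 (distance from z₀ to the singularity z = -5).

c_0 = -1/11, c_1 = 1/121; R = 11.


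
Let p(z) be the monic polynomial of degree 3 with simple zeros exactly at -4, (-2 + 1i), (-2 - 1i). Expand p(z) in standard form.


The polynomial is p(z) = ∏_{α ∈ S} (z − α), where S = {-4, (-2 + 1i), (-2 - 1i)}.
Expanding the product yields: p(z) = z^3 + 8·z^2 + 21·z + 20.
Note conjugate pairs combine to real quadratics: (z − (-2+1i))(z − (-2−1i)) = z² + 4z + 5.
The resulting polynomial has degree 3 and real coefficients as required.

p(z) = z^3 + 8·z^2 + 21·z + 20.


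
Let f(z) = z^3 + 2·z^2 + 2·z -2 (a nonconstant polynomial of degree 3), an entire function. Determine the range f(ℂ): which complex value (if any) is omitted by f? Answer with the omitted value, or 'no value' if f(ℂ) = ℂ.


Little Picard bounds the complement of f(ℂ) to at most one point.
For every w ∈ ℂ, the equation p(z) − w = 0 is a nonconstant polynomial in z and hence has at least one root by the fundamental theorem of algebra. So p is surjective onto ℂ, omitting no value.

Omitted value: no value.


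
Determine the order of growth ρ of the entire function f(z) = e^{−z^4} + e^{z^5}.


Each summand is entire of order 4 and 5 respectively (as in the single-exponential case). The order of a sum is at most the max of the orders, so ρ ≤ 5. For the lower bound: on |z|=r choose arg z so that 1z^5 is real positive; then |e^{1z^5}| = e^{1r^5} while |e^{-1z^4}| ≤ e^{1r^4} = o(e^{1r^5}). So |f| ≥ e^{1r^5}(1 − o(1)) and ρ ≥ 5. Hence ρ = max(4, 5) = 5.
Therefore ρ = 5.

Order ρ = 5.


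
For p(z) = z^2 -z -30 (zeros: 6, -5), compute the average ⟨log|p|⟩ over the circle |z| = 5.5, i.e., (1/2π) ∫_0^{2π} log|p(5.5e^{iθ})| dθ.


Zeros: -5, 6; r = 5.5.
Inside |z| < r: -5. Outside (|z| ≥ r): 6.
p(0) = -30, so log|p(0)| = log(30) = 3.4012.
Apply Jensen: I(r) = log|p(0)| + Σ_k log(r/|z_k|), summed over zeros inside |z| < r.
  log(r/|z_k|) for z_k = -5: log(5.5/5) = 0.0953
  Outside zeros (6) contribute nothing to the Jensen sum.
Sum over inside zeros: 0.0953.
I(r) = log|p(0)| + (inside sum) = 3.4012 + 0.0953 = 3.4965.
Note: since some zeros are outside |z| ≤ r, the simplified n·log(r) form does NOT apply — only the inside zeros contribute.

I(r) ≈ 3.4965.


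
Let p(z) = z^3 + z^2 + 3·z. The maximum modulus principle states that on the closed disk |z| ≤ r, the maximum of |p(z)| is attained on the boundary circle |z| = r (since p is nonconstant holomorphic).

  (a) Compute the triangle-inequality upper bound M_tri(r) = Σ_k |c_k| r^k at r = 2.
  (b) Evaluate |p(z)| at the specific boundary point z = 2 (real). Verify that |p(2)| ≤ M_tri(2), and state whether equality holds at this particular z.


Coefficients: c_0 = 0, c_1 = 3, c_2 = 1, c_3 = 1. Radius r = 2.
Part (a). Triangle bound: M_tri(r) = Σ_k |c_k| r^k
  = |0|·2^0 + |3|·2^1 + |1|·2^2 + |1|·2^3
  = 0 + 6 + 4 + 8 = 18.
This bounds M(r) := max_{|z|=r} |p(z)| from above; equality holds iff all terms c_k z^k can be made to align in phase at a single z on |z|=r.
Part (b). At z = 2 (real, on the circle |z| = r):
  p(2) = (0)·2^0 + (3)·2^1 + (1)·2^2 + (1)·2^3 = 18.
  |p(2)| = 18.
Since all nonzero coefficients share the same sign, |p(2)| = 18 = M_tri(2); the triangle bound is attained at z = 2, so in fact M(r) = 18.

M_tri(2) = 18; |p(2)| = 18; equality at z=2: yes.


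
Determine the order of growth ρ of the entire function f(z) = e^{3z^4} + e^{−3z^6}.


Each summand is entire of order 4 and 6 respectively (as in the single-exponential case). The order of a sum is at most the max of the orders, so ρ ≤ 6. For the lower bound: on |z|=r choose arg z so that -3z^6 is real positive; then |e^{-3z^6}| = e^{3r^6} while |e^{3z^4}| ≤ e^{3r^4} = o(e^{3r^6}). So |f| ≥ e^{3r^6}(1 − o(1)) and ρ ≥ 6. Hence ρ = max(4, 6) = 6.
Therefore ρ = 6.

Order ρ = 6.


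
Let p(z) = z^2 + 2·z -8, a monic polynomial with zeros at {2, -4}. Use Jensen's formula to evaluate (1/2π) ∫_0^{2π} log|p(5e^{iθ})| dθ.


Zeros: -4, 2; r = 5.
Inside |z| < r: -4, 2. Outside (|z| ≥ r): ∅.
p(0) = -8, so log|p(0)| = log(8) = 2.0794.
Apply Jensen: I(r) = log|p(0)| + Σ_k log(r/|z_k|), summed over zeros inside |z| < r.
  log(r/|z_k|) for z_k = 2: log(5/2) = 0.9163
  log(r/|z_k|) for z_k = -4: log(5/4) = 0.2231
Sum over inside zeros: 1.1394.
I(r) = log|p(0)| + (inside sum) = 2.0794 + 1.1394 = 3.2189.
Closed form (all zeros inside, monic): I(r) = n·log(r) = 2·log(5) = 3.2189. ✓

I(r) ≈ 3.2189.


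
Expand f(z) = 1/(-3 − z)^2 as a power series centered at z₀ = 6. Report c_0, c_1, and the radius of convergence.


Let w = z − z₀, so z = z₀ + w.
Then -3 − z = -3 − (z₀ + w) = (-3 − z₀) − w = -9 − w.
f(z) = 1/(-9 − w)^2 = (1/(-9)^2) · (1 − w/(-9))^{−2}.
By the binomial series (1−u)^{−2} = Σ_{n≥0} C(n+1, 1) u^n for |u|<1, with u = w/(-9):
  c_n = C(n+1, 1) / (-9)^(n+2).
  c_0 = 1/(-9)^2 = 1/81.
  c_1 = 2/(-9)^3 = -2/729.
The series is valid for |w/d| < 1, i.e. |z − z₀| < |d|.
Radius of convergence: R = |-3 − z₀| = |-9| = 9 (distance from z₀ to the singularity z = -3).

c_0 = 1/81, c_1 = -2/729; R = 9.


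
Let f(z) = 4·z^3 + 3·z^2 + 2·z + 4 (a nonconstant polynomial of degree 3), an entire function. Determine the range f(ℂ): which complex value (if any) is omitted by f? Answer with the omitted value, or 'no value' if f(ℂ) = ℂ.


Little Picard bounds the complement of f(ℂ) to at most one point.
For every w ∈ ℂ, the equation p(z) − w = 0 is a nonconstant polynomial in z and hence has at least one root by the fundamental theorem of algebra. So p is surjective onto ℂ, omitting no value.

Omitted value: no value.


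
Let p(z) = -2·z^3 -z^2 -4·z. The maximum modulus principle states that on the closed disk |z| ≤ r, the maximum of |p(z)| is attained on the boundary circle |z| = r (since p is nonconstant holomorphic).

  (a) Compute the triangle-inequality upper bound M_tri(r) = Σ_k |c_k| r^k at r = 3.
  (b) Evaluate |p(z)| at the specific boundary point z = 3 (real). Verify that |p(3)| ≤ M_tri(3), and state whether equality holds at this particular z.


Coefficients: c_0 = 0, c_1 = -4, c_2 = -1, c_3 = -2. Radius r = 3.
Part (a). Triangle bound: M_tri(r) = Σ_k |c_k| r^k
  = |0|·3^0 + |-4|·3^1 + |-1|·3^2 + |-2|·3^3
  = 0 + 12 + 9 + 54 = 75.
This bounds M(r) := max_{|z|=r} |p(z)| from above; equality holds iff all terms c_k z^k can be made to align in phase at a single z on |z|=r.
Part (b). At z = 3 (real, on the circle |z| = r):
  p(3) = (0)·3^0 + (-4)·3^1 + (-1)·3^2 + (-2)·3^3 = -75.
  |p(3)| = 75.
Since all nonzero coefficients share the same sign, |p(3)| = 75 = M_tri(3); the triangle bound is attained at z = 3, so in fact M(r) = 75.

M_tri(3) = 75; |p(3)| = 75; equality at z=3: yes.


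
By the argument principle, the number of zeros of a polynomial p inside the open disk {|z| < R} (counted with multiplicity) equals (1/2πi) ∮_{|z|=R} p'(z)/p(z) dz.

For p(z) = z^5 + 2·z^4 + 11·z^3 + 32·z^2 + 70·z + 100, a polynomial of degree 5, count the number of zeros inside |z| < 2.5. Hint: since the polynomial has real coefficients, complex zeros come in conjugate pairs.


The zeros of p are: (-1 + 2i), (-1 - 2i), -2, (1 + 3i), (1 - 3i).
Their magnitudes are: 2.236, 2.236, 2, 3.162, 3.162.
Zeros with |z| < R = 2.5: (-1 + 2i), (-1 - 2i), -2.
Count = 3.
By the argument principle, (1/2πi) ∮_{|z|=R} p'(z)/p(z) dz equals exactly this count.

Number of zeros inside |z| < 2.5: 3.


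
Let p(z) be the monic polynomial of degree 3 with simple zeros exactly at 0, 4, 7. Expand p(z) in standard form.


The polynomial is p(z) = ∏_{α ∈ S} (z − α), where S = {0, 4, 7}.
Expanding the product yields: p(z) = z^3 -11·z^2 + 28·z.
The resulting polynomial has degree 3 and real coefficients as required.

p(z) = z^3 -11·z^2 + 28·z.


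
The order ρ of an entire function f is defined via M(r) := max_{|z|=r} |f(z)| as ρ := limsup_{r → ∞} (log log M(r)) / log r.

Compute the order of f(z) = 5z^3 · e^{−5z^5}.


M(r) = max_{|z|=r} |5|·|z|^3·|e^{−5z^5}| = 5·r^3 · e^{5r^5} (the factors attain their maxima compatibly on |z|=r). Then log M(r) = log 5 + 3·log r + 5r^5, dominated by the last term, so log log M(r) ~ 5·log r. The polynomial factor 5z^3 contributes only a log r term and does not affect the order. ρ = 5.
Therefore ρ = 5.

Order ρ = 5.


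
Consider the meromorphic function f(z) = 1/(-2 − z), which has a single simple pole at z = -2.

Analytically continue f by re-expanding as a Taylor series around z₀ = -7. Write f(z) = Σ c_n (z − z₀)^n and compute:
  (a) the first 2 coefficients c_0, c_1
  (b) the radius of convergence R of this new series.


Let w = z − z₀, so z = z₀ + w.
Then -2 − z = -2 − (z₀ + w) = (-2 − z₀) − w = 5 − w.
f(z) = 1/(5 − w) = (1/(5)) · 1/(1 − w/(5)) = Σ_{n≥0} w^n / (5)^(n+1).
So c_n = 1/(5)^(n+1):
  c_0 = 1/(5)^1 = 1/5.
  c_1 = 1/(5)^2 = 1/25.
The series is valid for |w/d| < 1, i.e. |z − z₀| < |d|.
Radius of convergence: R = |-2 − z₀| = |5| = 5 (distance from z₀ to the singularity z = -2).

c_0 = 1/5, c_1 = 1/25; R = 5.


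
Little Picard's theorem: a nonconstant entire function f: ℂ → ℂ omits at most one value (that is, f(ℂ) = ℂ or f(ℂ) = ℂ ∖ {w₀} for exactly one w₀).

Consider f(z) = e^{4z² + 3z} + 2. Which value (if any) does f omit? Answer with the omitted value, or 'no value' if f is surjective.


Little Picard bounds the complement of f(ℂ) to at most one point.
The exponent g(z) = 4z² + 3z is a nonconstant polynomial, hence surjective onto ℂ. So e^{g(z)} takes every value in {e^w : w ∈ ℂ} = ℂ ∖ {0}. Adding 2 shifts the range to ℂ ∖ {2}. f omits exactly 2.

Omitted value: 2.


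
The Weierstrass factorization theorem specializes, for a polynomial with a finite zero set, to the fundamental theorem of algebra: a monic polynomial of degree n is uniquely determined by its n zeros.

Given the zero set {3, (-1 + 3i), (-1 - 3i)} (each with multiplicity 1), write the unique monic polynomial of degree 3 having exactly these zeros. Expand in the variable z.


The polynomial is p(z) = ∏_{α ∈ S} (z − α), where S = {3, (-1 + 3i), (-1 - 3i)}.
Expanding the product yields: p(z) = z^3 -z^2 + 4·z -30.
Note conjugate pairs combine to real quadratics: (z − (-1+3i))(z − (-1−3i)) = z² + 2z + 10.
The resulting polynomial has degree 3 and real coefficients as required.

p(z) = z^3 -z^2 + 4·z -30.


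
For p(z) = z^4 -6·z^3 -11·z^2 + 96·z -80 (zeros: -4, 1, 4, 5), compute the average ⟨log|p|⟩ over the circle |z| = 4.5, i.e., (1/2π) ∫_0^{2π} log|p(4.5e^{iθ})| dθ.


Zeros: -4, 1, 4, 5; r = 4.5.
Inside |z| < r: -4, 1, 4. Outside (|z| ≥ r): 5.
p(0) = -80, so log|p(0)| = log(80) = 4.3820.
Apply Jensen: I(r) = log|p(0)| + Σ_k log(r/|z_k|), summed over zeros inside |z| < r.
  log(r/|z_k|) for z_k = -4: log(4.5/4) = 0.1178
  log(r/|z_k|) for z_k = 1: log(4.5/1) = 1.5041
  log(r/|z_k|) for z_k = 4: log(4.5/4) = 0.1178
  Outside zeros (5) contribute nothing to the Jensen sum.
Sum over inside zeros: 1.7396.
I(r) = log|p(0)| + (inside sum) = 4.3820 + 1.7396 = 6.1217.
Note: since some zeros are outside |z| ≤ r, the simplified n·log(r) form does NOT apply — only the inside zeros contribute.

I(r) ≈ 6.1217.


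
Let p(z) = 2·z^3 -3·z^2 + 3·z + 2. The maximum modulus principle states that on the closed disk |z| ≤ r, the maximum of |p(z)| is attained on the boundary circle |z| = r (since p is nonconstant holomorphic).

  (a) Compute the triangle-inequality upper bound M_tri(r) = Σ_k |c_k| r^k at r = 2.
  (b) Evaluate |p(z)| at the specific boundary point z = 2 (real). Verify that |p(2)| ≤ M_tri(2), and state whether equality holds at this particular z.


Coefficients: c_0 = 2, c_1 = 3, c_2 = -3, c_3 = 2. Radius r = 2.
Part (a). Triangle bound: M_tri(r) = Σ_k |c_k| r^k
  = |2|·2^0 + |3|·2^1 + |-3|·2^2 + |2|·2^3
  = 2 + 6 + 12 + 16 = 36.
This bounds M(r) := max_{|z|=r} |p(z)| from above; equality holds iff all terms c_k z^k can be made to align in phase at a single z on |z|=r.
Part (b). At z = 2 (real, on the circle |z| = r):
  p(2) = (2)·2^0 + (3)·2^1 + (-3)·2^2 + (2)·2^3 = 12.
  |p(2)| = 12.
Check: |p(2)| = 12 ≤ 36 = M_tri(2). ✓ Equality does not hold at z = 2 (the coefficients have mixed signs, so the terms do not all align in phase there).

M_tri(2) = 36; |p(2)| = 12; equality at z=2: no.


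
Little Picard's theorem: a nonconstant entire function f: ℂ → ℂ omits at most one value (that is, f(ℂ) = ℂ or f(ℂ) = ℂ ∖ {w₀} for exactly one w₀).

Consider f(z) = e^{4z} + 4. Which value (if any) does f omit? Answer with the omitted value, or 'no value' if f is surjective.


Little Picard bounds the complement of f(ℂ) to at most one point.
e^{4z} is never zero on ℂ, so 1·e^{4z} takes every value in ℂ ∖ {0}. Adding 4 shifts the range to ℂ ∖ {4}. Thus f omits exactly the value 4.

Omitted value: 4.


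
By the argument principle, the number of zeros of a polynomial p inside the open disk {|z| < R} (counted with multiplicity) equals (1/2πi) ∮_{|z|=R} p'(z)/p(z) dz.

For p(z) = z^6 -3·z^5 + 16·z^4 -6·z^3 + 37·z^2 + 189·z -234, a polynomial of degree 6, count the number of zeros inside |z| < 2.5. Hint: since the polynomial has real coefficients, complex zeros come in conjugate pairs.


The zeros of p are: -2, (2 + 3i), (2 - 3i), 1, (0 + 3i), (0 - 3i).
Their magnitudes are: 2, 3.606, 3.606, 1, 3, 3.
Zeros with |z| < R = 2.5: -2, 1.
Count = 2.
By the argument principle, (1/2πi) ∮_{|z|=R} p'(z)/p(z) dz equals exactly this count.

Number of zeros inside |z| < 2.5: 2.


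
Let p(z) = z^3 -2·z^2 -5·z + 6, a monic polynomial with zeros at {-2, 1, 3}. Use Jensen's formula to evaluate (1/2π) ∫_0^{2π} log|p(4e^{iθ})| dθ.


Zeros: -2, 1, 3; r = 4.
Inside |z| < r: -2, 1, 3. Outside (|z| ≥ r): ∅.
p(0) = 6, so log|p(0)| = log(6) = 1.7918.
Apply Jensen: I(r) = log|p(0)| + Σ_k log(r/|z_k|), summed over zeros inside |z| < r.
  log(r/|z_k|) for z_k = -2: log(4/2) = 0.6931
  log(r/|z_k|) for z_k = 1: log(4/1) = 1.3863
  log(r/|z_k|) for z_k = 3: log(4/3) = 0.2877
Sum over inside zeros: 2.3671.
I(r) = log|p(0)| + (inside sum) = 1.7918 + 2.3671 = 4.1589.
Closed form (all zeros inside, monic): I(r) = n·log(r) = 3·log(4) = 4.1589. ✓

I(r) ≈ 4.1589.


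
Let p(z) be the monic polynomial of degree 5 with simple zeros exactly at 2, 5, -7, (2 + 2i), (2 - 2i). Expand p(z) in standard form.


The polynomial is p(z) = ∏_{α ∈ S} (z − α), where S = {2, 5, -7, (2 + 2i), (2 - 2i)}.
Expanding the product yields: p(z) = z^5 -4·z^4 -31·z^3 + 226·z^2 -592·z + 560.
Note conjugate pairs combine to real quadratics: (z − (2+2i))(z − (2−2i)) = z² − 4z + 8.
The resulting polynomial has degree 5 and real coefficients as required.

p(z) = z^5 -4·z^4 -31·z^3 + 226·z^2 -592·z + 560.


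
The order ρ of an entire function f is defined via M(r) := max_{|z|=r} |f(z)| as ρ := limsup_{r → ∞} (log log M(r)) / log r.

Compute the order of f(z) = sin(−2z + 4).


sin(w) is a linear combination of e^{iw} and e^{−iw} (or e^w, e^{−w} in the hyperbolic case), so |sin(w)| ≤ e^{|w|}. With w = −2z + 4, |w| ≤ 2|z| + 4 = 2r + 4 on |z| = r, giving M(r) ≤ e^{2r + 4}, so ρ ≤ 1. On a suitable ray (z = it for sin/cos; z = t for sinh/cosh, t real → ∞), |sin(−2z + 4)| grows like e^{2|t|}/2, so ρ ≥ 1. Hence ρ = 1.
Therefore ρ = 1.

Order ρ = 1.


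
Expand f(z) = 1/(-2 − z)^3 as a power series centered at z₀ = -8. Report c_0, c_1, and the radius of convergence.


Let w = z − z₀, so z = z₀ + w.
Then -2 − z = -2 − (z₀ + w) = (-2 − z₀) − w = 6 − w.
f(z) = 1/(6 − w)^3 = (1/(6)^3) · (1 − w/(6))^{−3}.
By the binomial series (1−u)^{−3} = Σ_{n≥0} C(n+2, 2) u^n for |u|<1, with u = w/(6):
  c_n = C(n+2, 2) / (6)^(n+3).
  c_0 = 1/(6)^3 = 1/216.
  c_1 = 3/(6)^4 = 1/432.
The series is valid for |w/d| < 1, i.e. |z − z₀| < |d|.
Radius of convergence: R = |-2 − z₀| = |6| = 6 (distance from z₀ to the singularity z = -2).

c_0 = 1/216, c_1 = 1/432; R = 6.


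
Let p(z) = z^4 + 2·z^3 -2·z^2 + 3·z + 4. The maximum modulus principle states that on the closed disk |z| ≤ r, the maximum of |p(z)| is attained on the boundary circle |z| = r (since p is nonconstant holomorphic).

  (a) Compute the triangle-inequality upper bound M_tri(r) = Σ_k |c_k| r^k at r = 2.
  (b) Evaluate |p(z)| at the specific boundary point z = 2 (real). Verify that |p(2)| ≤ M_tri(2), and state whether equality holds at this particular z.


Coefficients: c_0 = 4, c_1 = 3, c_2 = -2, c_3 = 2, c_4 = 1. Radius r = 2.
Part (a). Triangle bound: M_tri(r) = Σ_k |c_k| r^k
  = |4|·2^0 + |3|·2^1 + |-2|·2^2 + |2|·2^3 + |1|·2^4
  = 4 + 6 + 8 + 16 + 16 = 50.
This bounds M(r) := max_{|z|=r} |p(z)| from above; equality holds iff all terms c_k z^k can be made to align in phase at a single z on |z|=r.
Part (b). At z = 2 (real, on the circle |z| = r):
  p(2) = (4)·2^0 + (3)·2^1 + (-2)·2^2 + (2)·2^3 + (1)·2^4 = 34.
  |p(2)| = 34.
Check: |p(2)| = 34 ≤ 50 = M_tri(2). ✓ Equality does not hold at z = 2 (the coefficients have mixed signs, so the terms do not all align in phase there).

M_tri(2) = 50; |p(2)| = 34; equality at z=2: no.


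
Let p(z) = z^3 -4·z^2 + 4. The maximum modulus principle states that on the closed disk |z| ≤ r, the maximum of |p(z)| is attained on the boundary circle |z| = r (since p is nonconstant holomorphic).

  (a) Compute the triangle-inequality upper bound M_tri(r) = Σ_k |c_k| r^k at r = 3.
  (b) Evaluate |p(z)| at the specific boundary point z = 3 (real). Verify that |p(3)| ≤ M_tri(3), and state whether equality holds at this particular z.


Coefficients: c_0 = 4, c_1 = 0, c_2 = -4, c_3 = 1. Radius r = 3.
Part (a). Triangle bound: M_tri(r) = Σ_k |c_k| r^k
  = |4|·3^0 + |0|·3^1 + |-4|·3^2 + |1|·3^3
  = 4 + 0 + 36 + 27 = 67.
This bounds M(r) := max_{|z|=r} |p(z)| from above; equality holds iff all terms c_k z^k can be made to align in phase at a single z on |z|=r.
Part (b). At z = 3 (real, on the circle |z| = r):
  p(3) = (4)·3^0 + (0)·3^1 + (-4)·3^2 + (1)·3^3 = -5.
  |p(3)| = 5.
Check: |p(3)| = 5 ≤ 67 = M_tri(3). ✓ Equality does not hold at z = 3 (the coefficients have mixed signs, so the terms do not all align in phase there).

M_tri(3) = 67; |p(3)| = 5; equality at z=3: no.


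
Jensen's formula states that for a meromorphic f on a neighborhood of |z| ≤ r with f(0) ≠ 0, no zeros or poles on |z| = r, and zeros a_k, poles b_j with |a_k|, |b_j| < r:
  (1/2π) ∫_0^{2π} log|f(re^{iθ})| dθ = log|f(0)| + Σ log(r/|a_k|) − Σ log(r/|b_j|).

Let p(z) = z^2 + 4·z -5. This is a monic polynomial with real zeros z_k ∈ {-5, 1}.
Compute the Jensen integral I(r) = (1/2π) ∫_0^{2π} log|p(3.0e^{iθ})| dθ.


Zeros: -5, 1; r = 3.0.
Inside |z| < r: 1. Outside (|z| ≥ r): -5.
p(0) = -5, so log|p(0)| = log(5) = 1.6094.
Apply Jensen: I(r) = log|p(0)| + Σ_k log(r/|z_k|), summed over zeros inside |z| < r.
  log(r/|z_k|) for z_k = 1: log(3.0/1) = 1.0986
  Outside zeros (-5) contribute nothing to the Jensen sum.
Sum over inside zeros: 1.0986.
I(r) = log|p(0)| + (inside sum) = 1.6094 + 1.0986 = 2.7081.
Note: since some zeros are outside |z| ≤ r, the simplified n·log(r) form does NOT apply — only the inside zeros contribute.

I(r) ≈ 2.7081.


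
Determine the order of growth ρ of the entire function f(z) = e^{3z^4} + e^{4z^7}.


Each summand is entire of order 4 and 7 respectively (as in the single-exponential case). The order of a sum is at most the max of the orders, so ρ ≤ 7. For the lower bound: on |z|=r choose arg z so that 4z^7 is real positive; then |e^{4z^7}| = e^{4r^7} while |e^{3z^4}| ≤ e^{3r^4} = o(e^{4r^7}). So |f| ≥ e^{4r^7}(1 − o(1)) and ρ ≥ 7. Hence ρ = max(4, 7) = 7.
Therefore ρ = 7.

Order ρ = 7.


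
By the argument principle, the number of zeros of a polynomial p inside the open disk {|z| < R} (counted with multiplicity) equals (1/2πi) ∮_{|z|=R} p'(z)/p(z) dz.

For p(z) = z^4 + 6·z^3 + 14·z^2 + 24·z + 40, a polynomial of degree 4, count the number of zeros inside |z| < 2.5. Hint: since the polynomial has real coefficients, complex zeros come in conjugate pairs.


The zeros of p are: (-3 + 1i), (-3 - 1i), (0 + 2i), (0 - 2i).
Their magnitudes are: 3.162, 3.162, 2, 2.
Zeros with |z| < R = 2.5: (0 + 2i), (0 - 2i).
Count = 2.
By the argument principle, (1/2πi) ∮_{|z|=R} p'(z)/p(z) dz equals exactly this count.

Number of zeros inside |z| < 2.5: 2.


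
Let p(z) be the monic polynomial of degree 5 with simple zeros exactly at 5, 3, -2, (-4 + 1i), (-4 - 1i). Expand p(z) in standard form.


The polynomial is p(z) = ∏_{α ∈ S} (z − α), where S = {5, 3, -2, (-4 + 1i), (-4 - 1i)}.
Expanding the product yields: p(z) = z^5 + 2·z^4 -32·z^3 -80·z^2 + 223·z + 510.
Note conjugate pairs combine to real quadratics: (z − (-4+1i))(z − (-4−1i)) = z² + 8z + 17.
The resulting polynomial has degree 5 and real coefficients as required.

p(z) = z^5 + 2·z^4 -32·z^3 -80·z^2 + 223·z + 510.


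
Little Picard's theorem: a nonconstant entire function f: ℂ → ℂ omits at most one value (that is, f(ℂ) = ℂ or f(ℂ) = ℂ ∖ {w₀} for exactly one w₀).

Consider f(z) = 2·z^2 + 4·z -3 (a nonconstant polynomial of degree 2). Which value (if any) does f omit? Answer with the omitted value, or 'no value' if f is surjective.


Little Picard bounds the complement of f(ℂ) to at most one point.
For every w ∈ ℂ, the equation p(z) − w = 0 is a nonconstant polynomial in z and hence has at least one root by the fundamental theorem of algebra. So p is surjective onto ℂ, omitting no value.

Omitted value: no value.


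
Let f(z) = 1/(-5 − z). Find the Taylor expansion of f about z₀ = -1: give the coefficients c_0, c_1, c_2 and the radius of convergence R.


Let w = z − z₀, so z = z₀ + w.
Then -5 − z = -5 − (z₀ + w) = (-5 − z₀) − w = -4 − w.
f(z) = 1/(-4 − w) = (1/(-4)) · 1/(1 − w/(-4)) = Σ_{n≥0} w^n / (-4)^(n+1).
So c_n = 1/(-4)^(n+1):
  c_0 = 1/(-4)^1 = -1/4.
  c_1 = 1/(-4)^2 = 1/16.
  c_2 = 1/(-4)^3 = -1/64.
The series is valid for |w/d| < 1, i.e. |z − z₀| < |d|.
Radius of convergence: R = |-5 − z₀| = |-4| = 4 (distance from z₀ to the singularity z = -5).

c_0 = -1/4, c_1 = 1/16, c_2 = -1/64; R = 4.


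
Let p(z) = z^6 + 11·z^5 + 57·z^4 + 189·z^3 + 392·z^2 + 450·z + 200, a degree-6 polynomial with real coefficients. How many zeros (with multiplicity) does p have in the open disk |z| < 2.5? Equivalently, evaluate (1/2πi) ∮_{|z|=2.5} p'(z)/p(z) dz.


The zeros of p are: -1, (-2 + 1i), (-2 - 1i), -4, (-1 + 3i), (-1 - 3i).
Their magnitudes are: 1, 2.236, 2.236, 4, 3.162, 3.162.
Zeros with |z| < R = 2.5: -1, (-2 + 1i), (-2 - 1i).
Count = 3.
By the argument principle, (1/2πi) ∮_{|z|=R} p'(z)/p(z) dz equals exactly this count.

Number of zeros inside |z| < 2.5: 3.


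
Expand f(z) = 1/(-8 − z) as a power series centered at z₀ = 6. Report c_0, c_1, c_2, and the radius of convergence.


Let w = z − z₀, so z = z₀ + w.
Then -8 − z = -8 − (z₀ + w) = (-8 − z₀) − w = -14 − w.
f(z) = 1/(-14 − w) = (1/(-14)) · 1/(1 − w/(-14)) = Σ_{n≥0} w^n / (-14)^(n+1).
So c_n = 1/(-14)^(n+1):
  c_0 = 1/(-14)^1 = -1/14.
  c_1 = 1/(-14)^2 = 1/196.
  c_2 = 1/(-14)^3 = -1/2744.
The series is valid for |w/d| < 1, i.e. |z − z₀| < |d|.
Radius of convergence: R = |-8 − z₀| = |-14| = 14 (distance from z₀ to the singularity z = -8).

c_0 = -1/14, c_1 = 1/196, c_2 = -1/2744; R = 14.


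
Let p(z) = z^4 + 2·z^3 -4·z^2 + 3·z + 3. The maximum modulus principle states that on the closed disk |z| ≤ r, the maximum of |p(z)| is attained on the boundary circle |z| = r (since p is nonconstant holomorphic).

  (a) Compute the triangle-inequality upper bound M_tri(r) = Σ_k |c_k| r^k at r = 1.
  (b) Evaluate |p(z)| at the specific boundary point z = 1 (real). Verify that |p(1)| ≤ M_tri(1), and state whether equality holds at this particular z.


Coefficients: c_0 = 3, c_1 = 3, c_2 = -4, c_3 = 2, c_4 = 1. Radius r = 1.
Part (a). Triangle bound: M_tri(r) = Σ_k |c_k| r^k
  = |3|·1^0 + |3|·1^1 + |-4|·1^2 + |2|·1^3 + |1|·1^4
  = 3 + 3 + 4 + 2 + 1 = 13.
This bounds M(r) := max_{|z|=r} |p(z)| from above; equality holds iff all terms c_k z^k can be made to align in phase at a single z on |z|=r.
Part (b). At z = 1 (real, on the circle |z| = r):
  p(1) = (3)·1^0 + (3)·1^1 + (-4)·1^2 + (2)·1^3 + (1)·1^4 = 5.
  |p(1)| = 5.
Check: |p(1)| = 5 ≤ 13 = M_tri(1). ✓ Equality does not hold at z = 1 (the coefficients have mixed signs, so the terms do not all align in phase there).

M_tri(1) = 13; |p(1)| = 5; equality at z=1: no.


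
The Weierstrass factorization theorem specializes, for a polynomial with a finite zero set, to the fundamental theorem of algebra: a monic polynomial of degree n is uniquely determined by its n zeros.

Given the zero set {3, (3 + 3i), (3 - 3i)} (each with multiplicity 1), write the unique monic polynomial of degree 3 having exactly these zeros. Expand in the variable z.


The polynomial is p(z) = ∏_{α ∈ S} (z − α), where S = {3, (3 + 3i), (3 - 3i)}.
Expanding the product yields: p(z) = z^3 -9·z^2 + 36·z -54.
Note conjugate pairs combine to real quadratics: (z − (3+3i))(z − (3−3i)) = z² − 6z + 18.
The resulting polynomial has degree 3 and real coefficients as required.

p(z) = z^3 -9·z^2 + 36·z -54.


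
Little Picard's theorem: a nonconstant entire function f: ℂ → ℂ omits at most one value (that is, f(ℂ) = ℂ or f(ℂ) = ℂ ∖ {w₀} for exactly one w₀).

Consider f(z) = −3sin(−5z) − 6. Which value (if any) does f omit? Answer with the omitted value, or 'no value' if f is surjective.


Little Picard bounds the complement of f(ℂ) to at most one point.
sin is entire and surjective onto ℂ: for every w ∈ ℂ, sin(ζ) = w has a solution ζ ∈ ℂ (e.g., via the complex inverse arcsin). With ζ = −5z this gives z = ζ/(-5). Then -3·sin(−5z) takes every value in -3·ℂ = ℂ, and adding -6 is a bijection of ℂ. So f is surjective and omits no value. (Note: only on the real line is sin bounded by [−1, 1].)

Omitted value: no value.
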